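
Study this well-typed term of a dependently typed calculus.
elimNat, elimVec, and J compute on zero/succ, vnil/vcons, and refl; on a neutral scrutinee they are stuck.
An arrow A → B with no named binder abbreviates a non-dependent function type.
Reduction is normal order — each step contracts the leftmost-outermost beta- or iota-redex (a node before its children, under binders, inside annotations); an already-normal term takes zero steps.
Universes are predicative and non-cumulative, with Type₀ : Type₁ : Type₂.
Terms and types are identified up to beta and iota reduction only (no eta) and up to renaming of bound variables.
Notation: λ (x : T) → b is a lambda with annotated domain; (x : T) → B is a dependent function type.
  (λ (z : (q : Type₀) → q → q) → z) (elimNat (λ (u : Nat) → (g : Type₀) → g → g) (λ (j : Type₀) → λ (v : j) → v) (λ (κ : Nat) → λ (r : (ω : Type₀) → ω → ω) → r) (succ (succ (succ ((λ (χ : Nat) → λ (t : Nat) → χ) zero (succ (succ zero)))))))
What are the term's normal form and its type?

normal form:
  λ (z : Type₀) → λ (q : z) → q
inferred type:
  (z : Type₀) → z → z
observation: the term reaches its normal form after 13 normal-order steps.


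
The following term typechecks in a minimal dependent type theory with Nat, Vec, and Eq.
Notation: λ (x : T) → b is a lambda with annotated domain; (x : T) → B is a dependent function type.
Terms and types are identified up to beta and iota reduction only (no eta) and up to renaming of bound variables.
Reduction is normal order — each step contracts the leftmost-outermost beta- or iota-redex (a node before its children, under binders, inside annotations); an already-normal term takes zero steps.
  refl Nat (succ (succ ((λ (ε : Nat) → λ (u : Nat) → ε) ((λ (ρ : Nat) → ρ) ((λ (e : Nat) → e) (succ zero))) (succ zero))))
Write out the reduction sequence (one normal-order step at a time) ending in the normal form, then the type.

normal-order reduction sequence:
  refl Nat (succ (succ ((λ (ε : Nat) → λ (u : Nat) → ε) ((λ (ρ : Nat) → ρ) ((λ (e : Nat) → e) (succ zero))) (succ zero))))
  ~> refl Nat (succ (succ ((λ (ε : Nat) → (λ (u : Nat) → u) ((λ (ρ : Nat) → ρ) (succ zero))) (succ zero))))
  ~> refl Nat (succ (succ ((λ (ε : Nat) → ε) ((λ (u : Nat) → u) (succ zero)))))
  ~> refl Nat (succ (succ ((λ (ε : Nat) → ε) (succ zero))))
  ~> refl Nat (succ (succ (succ zero)))
the term's type:
  Eq Nat (succ (succ (succ zero))) (succ (succ (succ zero)))


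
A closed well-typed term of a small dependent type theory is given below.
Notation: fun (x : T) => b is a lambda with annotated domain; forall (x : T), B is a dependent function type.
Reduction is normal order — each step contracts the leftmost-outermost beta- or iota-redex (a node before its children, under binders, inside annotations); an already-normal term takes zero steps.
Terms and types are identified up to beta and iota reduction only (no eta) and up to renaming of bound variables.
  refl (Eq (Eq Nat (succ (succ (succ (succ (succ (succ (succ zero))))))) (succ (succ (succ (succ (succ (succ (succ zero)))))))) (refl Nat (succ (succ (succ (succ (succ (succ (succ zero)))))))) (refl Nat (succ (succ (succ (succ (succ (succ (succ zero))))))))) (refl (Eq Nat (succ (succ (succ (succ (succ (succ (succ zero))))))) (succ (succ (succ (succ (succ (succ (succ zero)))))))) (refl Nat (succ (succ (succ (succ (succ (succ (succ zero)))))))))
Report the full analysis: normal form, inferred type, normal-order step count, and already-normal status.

reduced normal form:
  refl (Eq (Eq Nat (succ (succ (succ (succ (succ (succ (succ zero))))))) (succ (succ (succ (succ (succ (succ (succ zero)))))))) (refl Nat (succ (succ (succ (succ (succ (succ (succ zero)))))))) (refl Nat (succ (succ (succ (succ (succ (succ (succ zero))))))))) (refl (Eq Nat (succ (succ (succ (succ (succ (succ (succ zero))))))) (succ (succ (succ (succ (succ (succ (succ zero)))))))) (refl Nat (succ (succ (succ (succ (succ (succ (succ zero)))))))))
inferred type:
  Eq (Eq (Eq Nat (succ (succ (succ (succ (succ (succ (succ zero))))))) (succ (succ (succ (succ (succ (succ (succ zero)))))))) (refl Nat (succ (succ (succ (succ (succ (succ (succ zero)))))))) (refl Nat (succ (succ (succ (succ (succ (succ (succ zero))))))))) (refl (Eq Nat (succ (succ (succ (succ (succ (succ (succ zero))))))) (succ (succ (succ (succ (succ (succ (succ zero)))))))) (refl Nat (succ (succ (succ (succ (succ (succ (succ zero))))))))) (refl (Eq Nat (succ (succ (succ (succ (succ (succ (succ zero))))))) (succ (succ (succ (succ (succ (succ (succ zero)))))))) (refl Nat (succ (succ (succ (succ (succ (succ (succ zero)))))))))
reduction steps (normal order): 0
term was already normal: yes


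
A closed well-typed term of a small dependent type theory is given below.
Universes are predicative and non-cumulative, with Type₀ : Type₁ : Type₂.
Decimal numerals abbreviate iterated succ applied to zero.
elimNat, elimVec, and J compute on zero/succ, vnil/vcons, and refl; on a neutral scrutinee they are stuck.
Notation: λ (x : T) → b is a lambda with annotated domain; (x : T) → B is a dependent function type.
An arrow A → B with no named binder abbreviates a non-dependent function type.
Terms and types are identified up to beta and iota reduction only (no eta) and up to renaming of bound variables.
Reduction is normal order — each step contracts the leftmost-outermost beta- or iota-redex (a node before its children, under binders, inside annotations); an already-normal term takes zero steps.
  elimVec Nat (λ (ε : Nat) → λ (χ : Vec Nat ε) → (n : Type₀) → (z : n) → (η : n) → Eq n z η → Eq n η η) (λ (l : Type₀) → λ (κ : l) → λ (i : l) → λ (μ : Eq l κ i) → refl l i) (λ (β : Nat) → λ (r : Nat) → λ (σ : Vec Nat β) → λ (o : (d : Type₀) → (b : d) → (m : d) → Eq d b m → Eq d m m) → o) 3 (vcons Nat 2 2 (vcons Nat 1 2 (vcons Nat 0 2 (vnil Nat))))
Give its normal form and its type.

normal form:
  λ (ε : Type₀) → λ (χ : ε) → λ (n : ε) → λ (z : Eq ε χ n) → refl ε n
type:
  (ε : Type₀) → (χ : ε) → (n : ε) → Eq ε χ n → Eq ε n n


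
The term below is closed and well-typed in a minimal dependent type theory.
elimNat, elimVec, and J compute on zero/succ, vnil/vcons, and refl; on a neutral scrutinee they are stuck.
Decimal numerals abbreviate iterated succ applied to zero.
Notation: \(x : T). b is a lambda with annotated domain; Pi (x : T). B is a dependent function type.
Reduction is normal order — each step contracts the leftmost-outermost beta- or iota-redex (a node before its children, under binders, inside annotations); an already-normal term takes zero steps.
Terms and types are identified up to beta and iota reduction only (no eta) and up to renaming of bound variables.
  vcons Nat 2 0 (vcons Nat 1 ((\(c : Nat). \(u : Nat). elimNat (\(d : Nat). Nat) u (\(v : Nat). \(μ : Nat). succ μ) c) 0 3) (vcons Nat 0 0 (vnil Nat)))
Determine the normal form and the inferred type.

normal form:
  vcons Nat 2 0 (vcons Nat 1 3 (vcons Nat 0 0 (vnil Nat)))
inferred type:
  Vec Nat 3
observation: 3 normal-order steps normalize the term, beginning with a beta-redex.


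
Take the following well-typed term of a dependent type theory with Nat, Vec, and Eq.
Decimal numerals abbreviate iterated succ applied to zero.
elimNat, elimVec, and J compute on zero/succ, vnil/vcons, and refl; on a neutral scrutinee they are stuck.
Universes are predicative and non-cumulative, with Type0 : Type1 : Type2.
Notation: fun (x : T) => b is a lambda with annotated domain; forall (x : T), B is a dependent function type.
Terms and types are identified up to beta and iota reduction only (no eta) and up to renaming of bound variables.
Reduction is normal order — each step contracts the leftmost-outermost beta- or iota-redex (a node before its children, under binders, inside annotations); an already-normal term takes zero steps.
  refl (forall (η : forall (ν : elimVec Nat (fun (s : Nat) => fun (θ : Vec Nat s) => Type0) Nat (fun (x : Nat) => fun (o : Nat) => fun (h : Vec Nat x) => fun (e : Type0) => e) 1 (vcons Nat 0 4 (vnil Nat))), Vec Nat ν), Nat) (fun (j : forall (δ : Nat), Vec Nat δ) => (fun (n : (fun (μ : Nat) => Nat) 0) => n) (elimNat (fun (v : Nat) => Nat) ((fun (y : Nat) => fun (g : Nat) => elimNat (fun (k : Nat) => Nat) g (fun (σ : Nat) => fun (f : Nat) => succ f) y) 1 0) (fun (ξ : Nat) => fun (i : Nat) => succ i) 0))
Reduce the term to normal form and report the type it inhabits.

resulting normal form:
  refl (forall (η : forall (ν : Nat), Vec Nat ν), Nat) (fun (s : forall (θ : Nat), Vec Nat θ) => 1)
type:
  Eq (forall (η : forall (ν : Nat), Vec Nat ν), Nat) (fun (s : forall (θ : Nat), Vec Nat θ) => 1) (fun (x : forall (o : Nat), Vec Nat o) => 1)


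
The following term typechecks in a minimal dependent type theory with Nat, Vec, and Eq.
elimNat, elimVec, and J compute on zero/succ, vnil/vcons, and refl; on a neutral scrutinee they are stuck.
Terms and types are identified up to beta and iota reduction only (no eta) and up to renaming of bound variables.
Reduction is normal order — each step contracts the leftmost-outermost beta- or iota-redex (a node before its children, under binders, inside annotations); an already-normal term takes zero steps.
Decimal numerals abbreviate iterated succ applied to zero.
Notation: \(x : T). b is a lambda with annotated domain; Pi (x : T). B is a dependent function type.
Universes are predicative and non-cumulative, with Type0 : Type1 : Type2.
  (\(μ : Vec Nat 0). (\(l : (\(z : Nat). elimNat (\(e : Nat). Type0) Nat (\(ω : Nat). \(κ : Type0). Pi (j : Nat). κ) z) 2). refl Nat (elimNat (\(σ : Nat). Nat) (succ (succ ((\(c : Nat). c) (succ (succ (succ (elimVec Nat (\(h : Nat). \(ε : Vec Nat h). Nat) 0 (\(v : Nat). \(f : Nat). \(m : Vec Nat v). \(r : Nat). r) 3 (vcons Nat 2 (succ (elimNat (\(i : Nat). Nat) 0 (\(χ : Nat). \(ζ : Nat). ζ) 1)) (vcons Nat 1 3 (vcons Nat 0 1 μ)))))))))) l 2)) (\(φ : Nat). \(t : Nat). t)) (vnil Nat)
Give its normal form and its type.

resulting normal form:
  refl Nat 5
the term's type:
  Eq Nat 5 5
observation: 26 normal-order steps normalize the term, beginning with a beta-redex.


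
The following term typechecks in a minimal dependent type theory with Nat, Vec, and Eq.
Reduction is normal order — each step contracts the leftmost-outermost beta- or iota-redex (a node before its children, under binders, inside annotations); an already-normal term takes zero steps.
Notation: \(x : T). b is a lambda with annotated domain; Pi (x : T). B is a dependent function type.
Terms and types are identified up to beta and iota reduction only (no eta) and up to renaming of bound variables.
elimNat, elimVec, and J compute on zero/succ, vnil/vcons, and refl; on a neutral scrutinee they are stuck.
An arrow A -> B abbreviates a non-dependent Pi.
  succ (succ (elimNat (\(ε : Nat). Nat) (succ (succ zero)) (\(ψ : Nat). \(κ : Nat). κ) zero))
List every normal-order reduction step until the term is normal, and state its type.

reduction (normal order):
  succ (succ (elimNat (\(ε : Nat). Nat) (succ (succ zero)) (\(ψ : Nat). \(κ : Nat). κ) zero))
  ~> succ (succ (succ (succ zero)))
type:
  Nat


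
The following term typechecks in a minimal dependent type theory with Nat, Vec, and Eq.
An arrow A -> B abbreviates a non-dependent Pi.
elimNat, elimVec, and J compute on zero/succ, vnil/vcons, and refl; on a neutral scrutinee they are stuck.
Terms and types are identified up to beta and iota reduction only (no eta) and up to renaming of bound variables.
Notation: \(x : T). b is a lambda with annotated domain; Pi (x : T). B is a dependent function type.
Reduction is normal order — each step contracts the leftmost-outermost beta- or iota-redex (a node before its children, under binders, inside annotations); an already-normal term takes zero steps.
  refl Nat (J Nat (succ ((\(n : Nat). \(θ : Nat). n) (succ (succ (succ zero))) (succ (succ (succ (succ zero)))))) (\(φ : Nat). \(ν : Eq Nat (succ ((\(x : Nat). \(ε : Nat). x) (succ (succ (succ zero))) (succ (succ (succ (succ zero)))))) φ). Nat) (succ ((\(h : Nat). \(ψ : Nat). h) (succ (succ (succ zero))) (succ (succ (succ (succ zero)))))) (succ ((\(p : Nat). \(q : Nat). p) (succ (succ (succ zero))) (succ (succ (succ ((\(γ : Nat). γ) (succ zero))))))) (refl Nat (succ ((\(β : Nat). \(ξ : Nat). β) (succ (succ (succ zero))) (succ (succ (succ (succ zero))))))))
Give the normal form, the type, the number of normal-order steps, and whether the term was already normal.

reduced normal form:
  refl Nat (succ (succ (succ (succ zero))))
the term's type:
  Eq Nat (succ (succ (succ (succ zero)))) (succ (succ (succ (succ zero))))
steps to reach normal form (normal order): 3
term was already normal: no
first contracted redex: a J iota-redex


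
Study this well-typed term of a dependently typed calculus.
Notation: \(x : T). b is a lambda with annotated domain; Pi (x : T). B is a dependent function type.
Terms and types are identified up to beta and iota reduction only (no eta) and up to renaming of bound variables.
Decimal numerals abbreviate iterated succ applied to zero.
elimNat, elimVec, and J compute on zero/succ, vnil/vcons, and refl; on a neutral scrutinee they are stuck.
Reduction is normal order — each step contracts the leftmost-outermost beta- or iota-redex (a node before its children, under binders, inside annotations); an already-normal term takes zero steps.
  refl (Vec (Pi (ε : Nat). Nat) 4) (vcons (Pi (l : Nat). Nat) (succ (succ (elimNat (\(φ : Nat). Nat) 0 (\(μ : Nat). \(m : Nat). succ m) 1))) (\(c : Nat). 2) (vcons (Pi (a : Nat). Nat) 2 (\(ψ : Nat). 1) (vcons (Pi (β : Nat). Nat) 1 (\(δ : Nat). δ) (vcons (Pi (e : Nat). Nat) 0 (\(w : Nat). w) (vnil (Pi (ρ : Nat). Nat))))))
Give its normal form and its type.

reduced normal form:
  refl (Vec (Pi (ε : Nat). Nat) 4) (vcons (Pi (l : Nat). Nat) 3 (\(φ : Nat). 2) (vcons (Pi (μ : Nat). Nat) 2 (\(m : Nat). 1) (vcons (Pi (c : Nat). Nat) 1 (\(a : Nat). a) (vcons (Pi (ψ : Nat). Nat) 0 (\(β : Nat). β) (vnil (Pi (δ : Nat). Nat))))))
the term's type:
  Eq (Vec (Pi (ε : Nat). Nat) 4) (vcons (Pi (l : Nat). Nat) 3 (\(φ : Nat). 2) (vcons (Pi (μ : Nat). Nat) 2 (\(m : Nat). 1) (vcons (Pi (c : Nat). Nat) 1 (\(a : Nat). a) (vcons (Pi (ψ : Nat). Nat) 0 (\(β : Nat). β) (vnil (Pi (δ : Nat). Nat)))))) (vcons (Pi (e : Nat). Nat) 3 (\(w : Nat). 2) (vcons (Pi (ρ : Nat). Nat) 2 (\(p : Nat). 1) (vcons (Pi (y : Nat). Nat) 1 (\(γ : Nat). γ) (vcons (Pi (η : Nat). Nat) 0 (\(θ : Nat). θ) (vnil (Pi (d : Nat). Nat))))))
observation: contracting an elimNat iota-redex first, the term normalizes in 4 steps.


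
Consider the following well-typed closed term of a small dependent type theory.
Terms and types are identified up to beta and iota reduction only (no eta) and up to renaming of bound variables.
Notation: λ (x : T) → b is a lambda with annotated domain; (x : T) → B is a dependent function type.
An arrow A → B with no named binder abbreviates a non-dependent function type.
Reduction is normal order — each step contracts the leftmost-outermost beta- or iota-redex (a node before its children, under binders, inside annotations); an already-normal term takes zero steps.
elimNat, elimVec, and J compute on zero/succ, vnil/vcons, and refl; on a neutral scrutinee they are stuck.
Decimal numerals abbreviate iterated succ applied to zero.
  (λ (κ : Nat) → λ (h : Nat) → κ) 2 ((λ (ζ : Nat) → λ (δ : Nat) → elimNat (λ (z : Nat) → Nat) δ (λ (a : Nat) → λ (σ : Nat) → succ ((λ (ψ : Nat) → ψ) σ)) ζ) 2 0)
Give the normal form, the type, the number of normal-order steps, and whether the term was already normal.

resulting normal form:
  2
inferred type:
  Nat
normal-order step count: 2
started in normal form: no
first redex: a beta-redex


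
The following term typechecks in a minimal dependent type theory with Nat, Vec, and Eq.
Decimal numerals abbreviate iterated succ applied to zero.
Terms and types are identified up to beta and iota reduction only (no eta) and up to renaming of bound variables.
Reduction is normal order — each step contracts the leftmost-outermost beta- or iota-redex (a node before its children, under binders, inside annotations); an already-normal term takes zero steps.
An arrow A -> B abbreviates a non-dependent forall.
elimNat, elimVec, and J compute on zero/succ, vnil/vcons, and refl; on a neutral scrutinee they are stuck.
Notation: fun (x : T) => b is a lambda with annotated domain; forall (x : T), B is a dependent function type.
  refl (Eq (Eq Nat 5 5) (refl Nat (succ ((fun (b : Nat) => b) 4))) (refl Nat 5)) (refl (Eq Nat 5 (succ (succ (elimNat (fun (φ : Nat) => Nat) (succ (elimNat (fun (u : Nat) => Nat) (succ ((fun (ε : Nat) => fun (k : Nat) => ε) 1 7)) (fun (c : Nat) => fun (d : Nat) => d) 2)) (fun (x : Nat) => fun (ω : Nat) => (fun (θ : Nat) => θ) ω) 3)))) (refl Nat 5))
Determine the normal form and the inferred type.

normal form:
  refl (Eq (Eq Nat 5 5) (refl Nat 5) (refl Nat 5)) (refl (Eq Nat 5 5) (refl Nat 5))
type:
  Eq (Eq (Eq Nat 5 5) (refl Nat 5) (refl Nat 5)) (refl (Eq Nat 5 5) (refl Nat 5)) (refl (Eq Nat 5 5) (refl Nat 5))


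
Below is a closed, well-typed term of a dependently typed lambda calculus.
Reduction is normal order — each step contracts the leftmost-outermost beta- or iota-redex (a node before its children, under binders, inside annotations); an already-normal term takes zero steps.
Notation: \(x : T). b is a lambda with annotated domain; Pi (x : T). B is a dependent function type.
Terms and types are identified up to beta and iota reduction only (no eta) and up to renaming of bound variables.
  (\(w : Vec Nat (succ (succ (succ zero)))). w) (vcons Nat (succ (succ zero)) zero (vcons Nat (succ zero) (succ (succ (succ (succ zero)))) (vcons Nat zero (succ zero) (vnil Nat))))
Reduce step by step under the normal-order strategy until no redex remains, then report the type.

normal-order reduction sequence:
  (\(w : Vec Nat (succ (succ (succ zero)))). w) (vcons Nat (succ (succ zero)) zero (vcons Nat (succ zero) (succ (succ (succ (succ zero)))) (vcons Nat zero (succ zero) (vnil Nat))))
  ~> vcons Nat (succ (succ zero)) zero (vcons Nat (succ zero) (succ (succ (succ (succ zero)))) (vcons Nat zero (succ zero) (vnil Nat)))
type:
  Vec Nat (succ (succ (succ zero)))


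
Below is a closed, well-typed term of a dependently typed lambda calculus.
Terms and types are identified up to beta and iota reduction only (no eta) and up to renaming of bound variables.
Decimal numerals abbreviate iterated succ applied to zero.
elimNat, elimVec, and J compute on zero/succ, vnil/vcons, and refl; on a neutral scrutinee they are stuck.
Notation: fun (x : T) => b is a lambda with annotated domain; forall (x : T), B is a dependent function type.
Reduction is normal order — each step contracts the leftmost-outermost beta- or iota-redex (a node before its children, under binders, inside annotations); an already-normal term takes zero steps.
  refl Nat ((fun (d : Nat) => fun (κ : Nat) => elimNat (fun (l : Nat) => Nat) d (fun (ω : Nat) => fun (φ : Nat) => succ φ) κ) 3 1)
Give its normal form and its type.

reduced normal form:
  refl Nat 4
inferred type:
  Eq Nat 4 4
observation: reduction starts at a beta-redex, and 6 normal-order steps reach the normal form.


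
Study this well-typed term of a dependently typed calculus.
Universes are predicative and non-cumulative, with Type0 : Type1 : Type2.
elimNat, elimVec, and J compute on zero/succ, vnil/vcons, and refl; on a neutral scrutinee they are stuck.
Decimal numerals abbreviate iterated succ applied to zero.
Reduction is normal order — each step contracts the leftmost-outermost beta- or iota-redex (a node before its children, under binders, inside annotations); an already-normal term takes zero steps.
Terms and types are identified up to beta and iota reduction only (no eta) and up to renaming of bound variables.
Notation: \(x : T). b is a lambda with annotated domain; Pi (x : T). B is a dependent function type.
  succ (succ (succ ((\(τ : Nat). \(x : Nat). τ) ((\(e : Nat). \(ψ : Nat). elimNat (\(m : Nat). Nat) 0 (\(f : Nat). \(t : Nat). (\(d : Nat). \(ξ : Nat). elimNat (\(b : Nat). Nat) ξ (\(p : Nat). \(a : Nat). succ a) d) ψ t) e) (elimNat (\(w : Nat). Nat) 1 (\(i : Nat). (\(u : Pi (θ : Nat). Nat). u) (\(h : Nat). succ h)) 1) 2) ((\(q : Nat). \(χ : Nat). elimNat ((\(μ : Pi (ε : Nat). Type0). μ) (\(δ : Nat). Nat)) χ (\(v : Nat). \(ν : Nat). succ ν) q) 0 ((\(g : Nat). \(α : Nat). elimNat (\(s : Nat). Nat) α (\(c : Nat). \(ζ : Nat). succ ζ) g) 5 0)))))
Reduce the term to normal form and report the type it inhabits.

reduced normal form:
  7
the term's type:
  Nat
observation: the term reaches its normal form after 25 normal-order steps.


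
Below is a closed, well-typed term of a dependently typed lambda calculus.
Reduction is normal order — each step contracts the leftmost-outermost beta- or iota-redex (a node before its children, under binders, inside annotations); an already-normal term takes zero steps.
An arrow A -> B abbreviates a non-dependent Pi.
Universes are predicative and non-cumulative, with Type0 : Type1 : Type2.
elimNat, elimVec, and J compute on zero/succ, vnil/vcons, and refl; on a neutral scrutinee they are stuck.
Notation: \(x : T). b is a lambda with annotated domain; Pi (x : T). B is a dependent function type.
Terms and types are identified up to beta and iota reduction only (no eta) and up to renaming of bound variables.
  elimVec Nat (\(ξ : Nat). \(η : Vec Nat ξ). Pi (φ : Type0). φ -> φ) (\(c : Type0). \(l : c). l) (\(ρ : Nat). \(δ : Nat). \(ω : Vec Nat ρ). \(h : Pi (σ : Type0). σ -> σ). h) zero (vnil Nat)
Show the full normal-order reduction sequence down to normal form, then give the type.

normal-order reduction sequence:
  elimVec Nat (\(ξ : Nat). \(η : Vec Nat ξ). Pi (φ : Type0). φ -> φ) (\(c : Type0). \(l : c). l) (\(ρ : Nat). \(δ : Nat). \(ω : Vec Nat ρ). \(h : Pi (σ : Type0). σ -> σ). h) zero (vnil Nat)
  ~> \(ξ : Type0). \(η : ξ). η
the term's type:
  Pi (ξ : Type0). ξ -> ξ


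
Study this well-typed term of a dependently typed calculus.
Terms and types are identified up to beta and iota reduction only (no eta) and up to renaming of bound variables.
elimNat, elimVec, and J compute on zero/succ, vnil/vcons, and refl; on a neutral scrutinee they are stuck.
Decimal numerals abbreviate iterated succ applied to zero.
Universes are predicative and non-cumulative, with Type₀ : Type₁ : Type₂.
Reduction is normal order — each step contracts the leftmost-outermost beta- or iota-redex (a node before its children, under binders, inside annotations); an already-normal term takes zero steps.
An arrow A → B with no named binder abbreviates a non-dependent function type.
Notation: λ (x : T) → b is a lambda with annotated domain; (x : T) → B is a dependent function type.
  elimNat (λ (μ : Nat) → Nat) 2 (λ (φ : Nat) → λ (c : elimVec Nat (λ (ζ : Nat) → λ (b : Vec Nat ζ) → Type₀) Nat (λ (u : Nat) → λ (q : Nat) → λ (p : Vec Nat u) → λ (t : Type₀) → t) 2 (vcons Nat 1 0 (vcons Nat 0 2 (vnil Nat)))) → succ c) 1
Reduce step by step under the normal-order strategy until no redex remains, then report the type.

normal-order reduction:
  elimNat (λ (μ : Nat) → Nat) 2 (λ (φ : Nat) → λ (c : elimVec Nat (λ (ζ : Nat) → λ (b : Vec Nat ζ) → Type₀) Nat (λ (u : Nat) → λ (q : Nat) → λ (p : Vec Nat u) → λ (t : Type₀) → t) 2 (vcons Nat 1 0 (vcons Nat 0 2 (vnil Nat)))) → succ c) 1
  ~> (λ (μ : Nat) → λ (φ : elimVec Nat (λ (c : Nat) → λ (ζ : Vec Nat c) → Type₀) Nat (λ (b : Nat) → λ (u : Nat) → λ (q : Vec Nat b) → λ (p : Type₀) → p) 2 (vcons Nat 1 0 (vcons Nat 0 2 (vnil Nat)))) → succ φ) 0 (elimNat (λ (t : Nat) → Nat) 2 (λ (ρ : Nat) → λ (r : elimVec Nat (λ (γ : Nat) → λ (w : Vec Nat γ) → Type₀) Nat (λ (h : Nat) → λ (z : Nat) → λ (σ : Vec Nat h) → λ (η : Type₀) → η) 2 (vcons Nat 1 0 (vcons Nat 0 2 (vnil Nat)))) → succ r) 0)
  ~> (λ (μ : elimVec Nat (λ (φ : Nat) → λ (c : Vec Nat φ) → Type₀) Nat (λ (ζ : Nat) → λ (b : Nat) → λ (u : Vec Nat ζ) → λ (q : Type₀) → q) 2 (vcons Nat 1 0 (vcons Nat 0 2 (vnil Nat)))) → succ μ) (elimNat (λ (p : Nat) → Nat) 2 (λ (t : Nat) → λ (ρ : elimVec Nat (λ (r : Nat) → λ (γ : Vec Nat r) → Type₀) Nat (λ (w : Nat) → λ (h : Nat) → λ (z : Vec Nat w) → λ (σ : Type₀) → σ) 2 (vcons Nat 1 0 (vcons Nat 0 2 (vnil Nat)))) → succ ρ) 0)
  ~> succ (elimNat (λ (μ : Nat) → Nat) 2 (λ (φ : Nat) → λ (c : elimVec Nat (λ (ζ : Nat) → λ (b : Vec Nat ζ) → Type₀) Nat (λ (u : Nat) → λ (q : Nat) → λ (p : Vec Nat u) → λ (t : Type₀) → t) 2 (vcons Nat 1 0 (vcons Nat 0 2 (vnil Nat)))) → succ c) 0)
  ~> 3
type:
  Nat


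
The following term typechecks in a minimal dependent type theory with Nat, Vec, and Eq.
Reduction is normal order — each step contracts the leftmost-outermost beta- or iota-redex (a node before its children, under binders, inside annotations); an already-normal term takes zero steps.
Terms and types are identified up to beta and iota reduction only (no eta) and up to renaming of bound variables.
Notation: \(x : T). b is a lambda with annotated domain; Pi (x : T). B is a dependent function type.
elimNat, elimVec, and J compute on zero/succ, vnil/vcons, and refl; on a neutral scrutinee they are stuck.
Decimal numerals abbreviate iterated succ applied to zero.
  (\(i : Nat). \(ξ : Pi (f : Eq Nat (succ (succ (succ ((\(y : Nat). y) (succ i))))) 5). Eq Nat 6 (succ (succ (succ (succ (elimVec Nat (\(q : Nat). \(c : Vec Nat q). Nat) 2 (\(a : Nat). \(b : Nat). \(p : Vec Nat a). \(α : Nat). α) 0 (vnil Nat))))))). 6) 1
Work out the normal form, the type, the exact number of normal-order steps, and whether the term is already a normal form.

resulting normal form:
  \(i : Pi (ξ : Eq Nat 5 5). Eq Nat 6 6). 6
type:
  Pi (i : Pi (ξ : Eq Nat 5 5). Eq Nat 6 6). Nat
normal-order step count: 3
started in normal form: no
first contracted redex: a beta-redex


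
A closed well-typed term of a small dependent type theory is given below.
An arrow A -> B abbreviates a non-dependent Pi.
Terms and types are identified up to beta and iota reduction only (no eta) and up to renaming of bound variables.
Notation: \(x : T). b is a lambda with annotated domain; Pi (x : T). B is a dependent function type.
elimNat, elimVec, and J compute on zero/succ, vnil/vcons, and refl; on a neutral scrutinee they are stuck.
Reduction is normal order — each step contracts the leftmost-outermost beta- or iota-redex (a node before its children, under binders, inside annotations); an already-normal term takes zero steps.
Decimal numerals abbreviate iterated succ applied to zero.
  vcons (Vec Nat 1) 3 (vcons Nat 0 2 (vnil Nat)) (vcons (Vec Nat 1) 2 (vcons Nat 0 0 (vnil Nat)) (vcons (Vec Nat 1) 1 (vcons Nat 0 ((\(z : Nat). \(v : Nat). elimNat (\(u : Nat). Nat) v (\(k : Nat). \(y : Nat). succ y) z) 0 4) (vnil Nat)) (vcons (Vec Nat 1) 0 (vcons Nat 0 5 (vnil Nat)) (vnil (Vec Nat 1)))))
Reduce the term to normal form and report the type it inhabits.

resulting normal form:
  vcons (Vec Nat 1) 3 (vcons Nat 0 2 (vnil Nat)) (vcons (Vec Nat 1) 2 (vcons Nat 0 0 (vnil Nat)) (vcons (Vec Nat 1) 1 (vcons Nat 0 4 (vnil Nat)) (vcons (Vec Nat 1) 0 (vcons Nat 0 5 (vnil Nat)) (vnil (Vec Nat 1)))))
inferred type:
  Vec (Vec Nat 1) 4
observation: the first redex contracted is a beta-redex; the normal form is reached in 3 normal-order steps.


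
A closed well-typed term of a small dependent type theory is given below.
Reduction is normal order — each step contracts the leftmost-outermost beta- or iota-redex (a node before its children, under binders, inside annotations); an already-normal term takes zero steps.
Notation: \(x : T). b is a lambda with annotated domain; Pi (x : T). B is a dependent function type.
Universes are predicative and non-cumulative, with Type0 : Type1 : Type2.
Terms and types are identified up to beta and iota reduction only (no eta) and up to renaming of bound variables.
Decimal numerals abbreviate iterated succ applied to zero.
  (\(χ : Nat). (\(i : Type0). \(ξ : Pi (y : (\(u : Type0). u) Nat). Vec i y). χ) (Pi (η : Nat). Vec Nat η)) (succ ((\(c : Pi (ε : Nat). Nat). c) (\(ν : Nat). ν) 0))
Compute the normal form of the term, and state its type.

reduced normal form:
  \(χ : Pi (i : Nat). Vec (Pi (ξ : Nat). Vec Nat ξ) i). 1
inferred type:
  Pi (χ : Pi (i : Nat). Vec (Pi (ξ : Nat). Vec Nat ξ) i). Nat
observation: the first redex contracted is a beta-redex; the normal form is reached in 5 normal-order steps.


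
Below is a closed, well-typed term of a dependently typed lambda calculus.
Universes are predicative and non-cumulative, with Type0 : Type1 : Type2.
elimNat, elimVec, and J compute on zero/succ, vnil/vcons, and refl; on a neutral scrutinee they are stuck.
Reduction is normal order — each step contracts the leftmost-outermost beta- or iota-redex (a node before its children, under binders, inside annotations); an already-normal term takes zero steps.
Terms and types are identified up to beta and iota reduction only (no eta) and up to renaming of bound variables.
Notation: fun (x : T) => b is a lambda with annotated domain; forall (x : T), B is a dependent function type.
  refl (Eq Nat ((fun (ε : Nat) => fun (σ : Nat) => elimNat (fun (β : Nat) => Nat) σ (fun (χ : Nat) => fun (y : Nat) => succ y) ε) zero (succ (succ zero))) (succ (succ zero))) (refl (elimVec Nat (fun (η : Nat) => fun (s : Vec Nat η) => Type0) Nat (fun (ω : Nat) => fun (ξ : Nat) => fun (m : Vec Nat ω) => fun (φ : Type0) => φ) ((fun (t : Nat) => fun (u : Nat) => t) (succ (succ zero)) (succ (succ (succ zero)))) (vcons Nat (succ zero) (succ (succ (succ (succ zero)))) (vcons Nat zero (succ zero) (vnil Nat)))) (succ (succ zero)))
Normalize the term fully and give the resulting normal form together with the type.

resulting normal form:
  refl (Eq Nat (succ (succ zero)) (succ (succ zero))) (refl Nat (succ (succ zero)))
the term's type:
  Eq (Eq Nat (succ (succ zero)) (succ (succ zero))) (refl Nat (succ (succ zero))) (refl Nat (succ (succ zero)))
observation: 14 normal-order steps normalize the term, beginning with a beta-redex.


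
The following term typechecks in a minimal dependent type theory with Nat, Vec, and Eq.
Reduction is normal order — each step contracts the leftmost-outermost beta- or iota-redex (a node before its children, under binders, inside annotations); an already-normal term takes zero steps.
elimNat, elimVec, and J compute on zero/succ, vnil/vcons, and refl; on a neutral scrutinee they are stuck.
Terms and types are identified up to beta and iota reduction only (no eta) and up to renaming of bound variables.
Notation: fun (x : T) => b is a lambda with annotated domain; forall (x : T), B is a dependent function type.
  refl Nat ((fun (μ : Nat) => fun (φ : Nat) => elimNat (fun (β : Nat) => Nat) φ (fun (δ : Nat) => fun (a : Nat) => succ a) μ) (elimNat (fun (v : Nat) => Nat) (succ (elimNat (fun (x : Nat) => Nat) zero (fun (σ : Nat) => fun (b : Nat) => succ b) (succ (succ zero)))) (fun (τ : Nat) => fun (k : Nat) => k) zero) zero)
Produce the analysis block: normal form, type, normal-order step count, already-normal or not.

reduced normal form:
  refl Nat (succ (succ (succ zero)))
inferred type:
  Eq Nat (succ (succ (succ zero))) (succ (succ (succ zero)))
normal-order step count: 20
already normal: no
first contracted redex: a beta-redex


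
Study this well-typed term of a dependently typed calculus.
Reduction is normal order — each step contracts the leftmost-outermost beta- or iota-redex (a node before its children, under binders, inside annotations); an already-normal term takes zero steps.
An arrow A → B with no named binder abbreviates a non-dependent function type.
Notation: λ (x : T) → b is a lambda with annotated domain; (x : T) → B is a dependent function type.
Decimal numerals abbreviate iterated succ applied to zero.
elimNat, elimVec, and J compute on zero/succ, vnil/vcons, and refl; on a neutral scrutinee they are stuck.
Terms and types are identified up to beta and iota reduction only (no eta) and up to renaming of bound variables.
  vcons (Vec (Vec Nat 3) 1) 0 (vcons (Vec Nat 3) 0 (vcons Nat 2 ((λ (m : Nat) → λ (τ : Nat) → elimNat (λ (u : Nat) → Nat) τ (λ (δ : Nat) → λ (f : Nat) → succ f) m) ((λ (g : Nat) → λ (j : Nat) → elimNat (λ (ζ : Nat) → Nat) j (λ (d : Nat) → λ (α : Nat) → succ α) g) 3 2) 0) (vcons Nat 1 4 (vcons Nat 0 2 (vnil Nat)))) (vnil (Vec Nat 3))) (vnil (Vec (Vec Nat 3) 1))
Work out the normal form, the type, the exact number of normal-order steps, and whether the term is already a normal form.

normal form:
  vcons (Vec (Vec Nat 3) 1) 0 (vcons (Vec Nat 3) 0 (vcons Nat 2 5 (vcons Nat 1 4 (vcons Nat 0 2 (vnil Nat)))) (vnil (Vec Nat 3))) (vnil (Vec (Vec Nat 3) 1))
type:
  Vec (Vec (Vec Nat 3) 1) 1
steps to reach normal form (normal order): 30
started in normal form: no
first contracted redex: a beta-redex


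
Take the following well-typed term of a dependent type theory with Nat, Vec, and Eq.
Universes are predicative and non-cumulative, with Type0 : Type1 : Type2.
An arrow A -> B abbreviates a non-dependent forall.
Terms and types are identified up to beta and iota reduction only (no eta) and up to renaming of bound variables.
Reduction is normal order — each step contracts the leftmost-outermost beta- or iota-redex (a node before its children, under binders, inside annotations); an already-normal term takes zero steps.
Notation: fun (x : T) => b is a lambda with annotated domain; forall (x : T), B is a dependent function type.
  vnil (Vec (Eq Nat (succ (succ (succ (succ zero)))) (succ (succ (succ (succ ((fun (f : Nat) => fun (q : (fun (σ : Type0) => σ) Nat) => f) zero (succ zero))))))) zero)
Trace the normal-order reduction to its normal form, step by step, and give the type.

normal-order reduction sequence:
  vnil (Vec (Eq Nat (succ (succ (succ (succ zero)))) (succ (succ (succ (succ ((fun (f : Nat) => fun (q : (fun (σ : Type0) => σ) Nat) => f) zero (succ zero))))))) zero)
  ~> vnil (Vec (Eq Nat (succ (succ (succ (succ zero)))) (succ (succ (succ (succ ((fun (f : (fun (q : Type0) => q) Nat) => zero) (succ zero))))))) zero)
  ~> vnil (Vec (Eq Nat (succ (succ (succ (succ zero)))) (succ (succ (succ (succ zero))))) zero)
type:
  Vec (Vec (Eq Nat (succ (succ (succ (succ zero)))) (succ (succ (succ (succ zero))))) zero) zero


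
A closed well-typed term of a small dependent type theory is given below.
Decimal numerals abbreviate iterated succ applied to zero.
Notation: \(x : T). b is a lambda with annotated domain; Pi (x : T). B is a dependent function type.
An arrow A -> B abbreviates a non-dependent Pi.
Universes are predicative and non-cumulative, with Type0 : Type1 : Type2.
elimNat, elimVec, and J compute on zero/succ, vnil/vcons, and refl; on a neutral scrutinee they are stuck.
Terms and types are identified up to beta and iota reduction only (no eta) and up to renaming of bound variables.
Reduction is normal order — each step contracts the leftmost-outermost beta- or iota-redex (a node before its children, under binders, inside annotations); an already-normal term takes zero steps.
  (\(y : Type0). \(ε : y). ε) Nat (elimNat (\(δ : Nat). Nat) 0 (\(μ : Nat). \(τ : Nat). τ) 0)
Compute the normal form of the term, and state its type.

reduced normal form:
  0
the term's type:
  Nat


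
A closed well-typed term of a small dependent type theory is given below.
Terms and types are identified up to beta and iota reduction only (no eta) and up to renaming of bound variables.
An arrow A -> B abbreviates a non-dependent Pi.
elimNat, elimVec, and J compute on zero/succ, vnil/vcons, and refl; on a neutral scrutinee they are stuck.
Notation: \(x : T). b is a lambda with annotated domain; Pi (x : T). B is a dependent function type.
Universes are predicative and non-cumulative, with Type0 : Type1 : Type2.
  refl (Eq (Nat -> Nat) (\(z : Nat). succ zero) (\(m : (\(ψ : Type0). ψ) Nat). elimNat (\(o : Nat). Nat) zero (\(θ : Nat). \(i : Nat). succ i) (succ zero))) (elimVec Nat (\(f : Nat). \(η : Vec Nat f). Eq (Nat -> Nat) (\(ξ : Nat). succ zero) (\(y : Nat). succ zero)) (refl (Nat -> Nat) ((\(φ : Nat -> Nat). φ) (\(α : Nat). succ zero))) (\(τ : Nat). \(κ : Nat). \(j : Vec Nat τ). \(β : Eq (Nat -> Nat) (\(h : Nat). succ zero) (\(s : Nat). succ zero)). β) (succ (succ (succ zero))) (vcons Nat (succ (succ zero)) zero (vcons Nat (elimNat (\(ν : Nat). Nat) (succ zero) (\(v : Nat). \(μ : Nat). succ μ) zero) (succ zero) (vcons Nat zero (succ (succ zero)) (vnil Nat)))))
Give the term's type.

inferred type:
  Eq (Eq (Nat -> Nat) (\(z : Nat). succ zero) (\(m : Nat). succ zero)) (refl (Nat -> Nat) (\(ψ : Nat). succ zero)) (refl (Nat -> Nat) (\(o : Nat). succ zero))


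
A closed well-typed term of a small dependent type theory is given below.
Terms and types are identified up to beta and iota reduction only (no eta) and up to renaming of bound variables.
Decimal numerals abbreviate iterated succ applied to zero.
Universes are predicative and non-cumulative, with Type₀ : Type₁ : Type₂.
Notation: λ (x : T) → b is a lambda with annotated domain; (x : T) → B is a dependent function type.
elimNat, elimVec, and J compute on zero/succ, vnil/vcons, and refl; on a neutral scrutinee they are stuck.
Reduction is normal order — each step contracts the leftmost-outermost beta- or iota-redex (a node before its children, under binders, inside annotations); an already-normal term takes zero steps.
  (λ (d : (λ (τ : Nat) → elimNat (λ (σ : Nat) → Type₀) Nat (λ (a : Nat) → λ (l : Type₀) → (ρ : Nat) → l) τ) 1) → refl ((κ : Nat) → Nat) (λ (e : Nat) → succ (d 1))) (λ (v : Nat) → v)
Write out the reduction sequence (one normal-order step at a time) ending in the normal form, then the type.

normal-order reduction:
  (λ (d : (λ (τ : Nat) → elimNat (λ (σ : Nat) → Type₀) Nat (λ (a : Nat) → λ (l : Type₀) → (ρ : Nat) → l) τ) 1) → refl ((κ : Nat) → Nat) (λ (e : Nat) → succ (d 1))) (λ (v : Nat) → v)
  ~> refl ((d : Nat) → Nat) (λ (τ : Nat) → succ ((λ (σ : Nat) → σ) 1))
  ~> refl ((d : Nat) → Nat) (λ (τ : Nat) → 2)
type:
  Eq ((d : Nat) → Nat) (λ (τ : Nat) → 2) (λ (σ : Nat) → 2)


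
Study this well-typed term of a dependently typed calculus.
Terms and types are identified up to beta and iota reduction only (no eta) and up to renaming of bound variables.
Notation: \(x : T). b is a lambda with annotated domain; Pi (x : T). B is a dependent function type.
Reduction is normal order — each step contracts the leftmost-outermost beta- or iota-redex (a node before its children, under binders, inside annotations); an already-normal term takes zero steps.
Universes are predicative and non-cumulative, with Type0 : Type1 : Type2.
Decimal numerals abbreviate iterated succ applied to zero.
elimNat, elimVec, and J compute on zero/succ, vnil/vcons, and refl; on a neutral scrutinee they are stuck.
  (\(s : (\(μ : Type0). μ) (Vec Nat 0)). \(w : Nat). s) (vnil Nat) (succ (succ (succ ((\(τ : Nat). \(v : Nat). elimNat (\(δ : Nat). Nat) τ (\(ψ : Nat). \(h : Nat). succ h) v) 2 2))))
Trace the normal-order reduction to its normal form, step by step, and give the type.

normal-order reduction:
  (\(s : (\(μ : Type0). μ) (Vec Nat 0)). \(w : Nat). s) (vnil Nat) (succ (succ (succ ((\(τ : Nat). \(v : Nat). elimNat (\(δ : Nat). Nat) τ (\(ψ : Nat). \(h : Nat). succ h) v) 2 2))))
  ~> (\(s : Nat). vnil Nat) (succ (succ (succ ((\(μ : Nat). \(w : Nat). elimNat (\(τ : Nat). Nat) μ (\(v : Nat). \(δ : Nat). succ δ) w) 2 2))))
  ~> vnil Nat
type:
  Vec Nat 0


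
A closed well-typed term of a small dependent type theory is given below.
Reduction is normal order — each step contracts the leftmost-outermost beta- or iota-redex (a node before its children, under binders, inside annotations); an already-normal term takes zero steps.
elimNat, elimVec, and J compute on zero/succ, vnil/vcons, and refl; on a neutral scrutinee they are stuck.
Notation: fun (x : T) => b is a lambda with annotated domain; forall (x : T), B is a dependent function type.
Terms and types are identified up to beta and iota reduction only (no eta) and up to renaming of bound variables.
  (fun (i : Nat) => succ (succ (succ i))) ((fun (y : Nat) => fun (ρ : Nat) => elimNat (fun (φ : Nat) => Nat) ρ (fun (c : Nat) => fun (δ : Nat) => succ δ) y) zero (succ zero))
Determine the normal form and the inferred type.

resulting normal form:
  succ (succ (succ (succ zero)))
type:
  Nat
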